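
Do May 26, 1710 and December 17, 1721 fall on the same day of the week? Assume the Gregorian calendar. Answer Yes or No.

No

From May 26, 1710 to Dec 17, 1721 is 4223 days.
4223 mod 7 = 2, so they are different weekdays.
(May 26, 1710 is a Monday; Dec 17, 1721 is a Wednesday.)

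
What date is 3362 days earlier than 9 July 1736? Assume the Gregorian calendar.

−366 (one year; includes Feb 29, 1736) → Jul 9, 1735 (2996 left).
−365 (one year) → Jul 9, 1734 (2631 left).
−365 (one year) → Jul 9, 1733 (2266 left).
−365 (one year) → Jul 9, 1732 (1901 left).
−366 (one year; includes Feb 29, 1732) → Jul 9, 1731 (1535 left).
−365 (one year) → Jul 9, 1730 (1170 left).
−365 (one year) → Jul 9, 1729 (805 left).
−365 (one year) → Jul 9, 1728 (440 left).
−366 (one year; includes Feb 29, 1728) → Jul 9, 1727 (74 left).
−9 → Jun 30, 1727 (end of Jun, 30 days; 65 left).
−30 → May 31, 1727 (end of May, 31 days; 35 left).
−31 → Apr 30, 1727 (end of Apr, 30 days; 4 left).
−4 → Apr 26, 1727.

April 26, 1727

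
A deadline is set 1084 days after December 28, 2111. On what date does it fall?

+366 (one year; includes Feb 29, 2112) → Dec 28, 2112 (718 left).
+365 (one year) → Dec 28, 2113 (353 left).
Dec has 31 days: +4 → Jan 1, 2114 (349 left).
Jan has 31 days: +31 → Feb 1, 2114 (318 left).
Feb has 28 days: +28 → Mar 1, 2114 (290 left).
Mar has 31 days: +31 → Apr 1, 2114 (259 left).
Apr has 30 days: +30 → May 1, 2114 (229 left).
May has 31 days: +31 → Jun 1, 2114 (198 left).
Jun has 30 days: +30 → Jul 1, 2114 (168 left).
Jul has 31 days: +31 → Aug 1, 2114 (137 left).
Aug has 31 days: +31 → Sep 1, 2114 (106 left).
Sep has 30 days: +30 → Oct 1, 2114 (76 left).
Oct has 31 days: +31 → Nov 1, 2114 (45 left).
Nov has 30 days: +30 → Dec 1, 2114 (15 left).
+15 → Dec 16, 2114.

December 16, 2114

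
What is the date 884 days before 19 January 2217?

August 19, 2214

−366 (one year; includes Feb 29, 2216) → Jan 19, 2216 (518 left).
−365 (one year) → Jan 19, 2215 (153 left).
−19 → Dec 31, 2214 (end of Dec, 31 days; 134 left).
−31 → Nov 30, 2214 (end of Nov, 30 days; 103 left).
−30 → Oct 31, 2214 (end of Oct, 31 days; 73 left).
−31 → Sep 30, 2214 (end of Sep, 30 days; 42 left).
−30 → Aug 31, 2214 (end of Aug, 31 days; 12 left).
−12 → Aug 19, 2214.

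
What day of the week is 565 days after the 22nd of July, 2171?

First find the weekday of Jul 22, 2171. Doomsday rule: the anchor day for the 2100s is Sunday. For year 71: 71÷12 = 5 r 11, and 11÷4 = 2, so 5+11+2 = 18.
Sunday + 18 ≡ Thursday — that's 2171's doomsday.
In July the doomsday date is Jul 11.
Jul 22 is 11 days after Jul 11; 11 mod 7 = 4, so Thursday + 4 = Monday.
565 mod 7 = 5, so 565 days after a Monday is Monday + 5 = Saturday.

Saturday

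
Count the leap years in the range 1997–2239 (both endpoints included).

Multiples of 4 in [1997,2239]: 60.
Of those, multiples of 100: 3 (not leap unless ÷400).
Multiples of 400: 1.
Leap years = 60 − 3 + 1 = 58.

58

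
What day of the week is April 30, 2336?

Thursday

Doomsday rule: the anchor day for the 2300s is Wednesday. For year 36: 36÷12 = 3 r 0, and 0÷4 = 0, so 3+0+0 = 3.
Wednesday + 3 ≡ Saturday — that's 2336's doomsday.
In April the doomsday date is Apr 4.
Apr 30 is 26 days after Apr 4; 26 mod 7 = 5, so Saturday + 5 = Thursday.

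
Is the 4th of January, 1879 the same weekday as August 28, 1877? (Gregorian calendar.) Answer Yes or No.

No

From Aug 28, 1877 to Jan 4, 1879 is 494 days.
494 mod 7 = 4, so they are different weekdays.
(Aug 28, 1877 is a Tuesday; Jan 4, 1879 is a Saturday.)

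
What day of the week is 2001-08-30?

January 1, 2001 is a Monday.
Jan 1, 2001 → Feb 1, 2001: 31 days (January has 31).
Feb 1, 2001 → Mar 1, 2001: 28 days (February has 28).
Mar 1, 2001 → Apr 1, 2001: 31 days (March has 31).
Apr 1, 2001 → May 1, 2001: 30 days (April has 30).
May 1, 2001 → Jun 1, 2001: 31 days (May has 31).
Jun 1, 2001 → Jul 1, 2001: 30 days (June has 30).
Jul 1, 2001 → Aug 1, 2001: 31 days (July has 31).
Aug 1, 2001 → Aug 30, 2001: 29 days.
Total: 241 days.
241 mod 7 = 3, so Monday + 3 = Thursday.

Thursday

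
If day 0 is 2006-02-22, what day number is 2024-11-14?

Feb 22, 2006 → Feb 22, 2007: 365 days.
Feb 22, 2007 → Feb 22, 2008: 365 days.
Feb 22, 2008 → Feb 22, 2009: 366 days (Feb 29, 2008 is in that span).
Feb 22, 2009 → Feb 22, 2010: 365 days.
Feb 22, 2010 → Feb 22, 2011: 365 days.
Feb 22, 2011 → Feb 22, 2012: 365 days.
Feb 22, 2012 → Feb 22, 2013: 366 days (Feb 29, 2012 is in that span).
Feb 22, 2013 → Feb 22, 2014: 365 days.
Feb 22, 2014 → Feb 22, 2015: 365 days.
Feb 22, 2015 → Feb 22, 2016: 365 days.
Feb 22, 2016 → Feb 22, 2017: 366 days (Feb 29, 2016 is in that span).
Feb 22, 2017 → Feb 22, 2018: 365 days.
Feb 22, 2018 → Feb 22, 2019: 365 days.
Feb 22, 2019 → Feb 22, 2020: 365 days.
Feb 22, 2020 → Feb 22, 2021: 366 days (Feb 29, 2020 is in that span).
Feb 22, 2021 → Feb 22, 2022: 365 days.
Feb 22, 2022 → Feb 22, 2023: 365 days.
Feb 22, 2023 → Feb 22, 2024: 365 days.
Feb 22, 2024 → Mar 22, 2024: 29 days (February has 29).
Mar 22, 2024 → Apr 22, 2024: 31 days (March has 31).
Apr 22, 2024 → May 22, 2024: 30 days (April has 30).
May 22, 2024 → Jun 22, 2024: 31 days (May has 31).
Jun 22, 2024 → Jul 22, 2024: 30 days (June has 30).
Jul 22, 2024 → Aug 22, 2024: 31 days (July has 31).
Aug 22, 2024 → Sep 22, 2024: 31 days (August has 31).
Sep 22, 2024 → Oct 22, 2024: 30 days (September has 30).
Oct 22, 2024 → Nov 14, 2024: 23 days.
Total: 6840 days.

6840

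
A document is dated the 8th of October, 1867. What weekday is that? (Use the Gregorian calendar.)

Doomsday rule: the anchor day for the 1800s is Friday. For year 67: 67÷12 = 5 r 7, and 7÷4 = 1, so 5+7+1 = 13.
Friday + 13 ≡ Thursday — that's 1867's doomsday.
In October the doomsday date is Oct 10.
Oct 8 is 2 days before Oct 10; 2 mod 7 = 2, so Thursday − 2 = Tuesday.

Tuesday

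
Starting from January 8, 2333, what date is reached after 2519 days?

+365 (one year) → Jan 8, 2334 (2154 left).
+365 (one year) → Jan 8, 2335 (1789 left).
+365 (one year) → Jan 8, 2336 (1424 left).
+366 (one year; includes Feb 29, 2336) → Jan 8, 2337 (1058 left).
+365 (one year) → Jan 8, 2338 (693 left).
+365 (one year) → Jan 8, 2339 (328 left).
Jan has 31 days: +24 → Feb 1, 2339 (304 left).
Feb has 28 days: +28 → Mar 1, 2339 (276 left).
Mar has 31 days: +31 → Apr 1, 2339 (245 left).
Apr has 30 days: +30 → May 1, 2339 (215 left).
May has 31 days: +31 → Jun 1, 2339 (184 left).
Jun has 30 days: +30 → Jul 1, 2339 (154 left).
Jul has 31 days: +31 → Aug 1, 2339 (123 left).
Aug has 31 days: +31 → Sep 1, 2339 (92 left).
Sep has 30 days: +30 → Oct 1, 2339 (62 left).
Oct has 31 days: +31 → Nov 1, 2339 (31 left).
Nov has 30 days: +30 → Dec 1, 2339 (1 left).
+1 → Dec 2, 2339.

December 2, 2339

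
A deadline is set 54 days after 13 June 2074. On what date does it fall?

Jun has 30 days: +18 → Jul 1, 2074 (36 left).
Jul has 31 days: +31 → Aug 1, 2074 (5 left).
+5 → Aug 6, 2074.

August 6, 2074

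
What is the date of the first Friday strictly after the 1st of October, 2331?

October 2, 2331

Oct 1, 2331 is a Thursday.
From Thursday to the next Friday is 1 day.
Oct 1, 2331 + 1 = Oct 2, 2331.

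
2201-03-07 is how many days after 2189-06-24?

Jun 24, 2189 → Jun 24, 2190: 365 days.
Jun 24, 2190 → Jun 24, 2191: 365 days.
Jun 24, 2191 → Jun 24, 2192: 366 days (Feb 29, 2192 is in that span).
Jun 24, 2192 → Jun 24, 2193: 365 days.
Jun 24, 2193 → Jun 24, 2194: 365 days.
Jun 24, 2194 → Jun 24, 2195: 365 days.
Jun 24, 2195 → Jun 24, 2196: 366 days (Feb 29, 2196 is in that span).
Jun 24, 2196 → Jun 24, 2197: 365 days.
Jun 24, 2197 → Jun 24, 2198: 365 days.
Jun 24, 2198 → Jun 24, 2199: 365 days.
Jun 24, 2199 → Jun 24, 2200: 365 days.
Jun 24, 2200 → Jul 24, 2200: 30 days (June has 30).
Jul 24, 2200 → Aug 24, 2200: 31 days (July has 31).
Aug 24, 2200 → Sep 24, 2200: 31 days (August has 31).
Sep 24, 2200 → Oct 24, 2200: 30 days (September has 30).
Oct 24, 2200 → Nov 24, 2200: 31 days (October has 31).
Nov 24, 2200 → Dec 24, 2200: 30 days (November has 30).
Dec 24, 2200 → Jan 24, 2201: 31 days (December has 31).
Jan 24, 2201 → Feb 24, 2201: 31 days (January has 31).
Feb 24, 2201 → Mar 7, 2201: 11 days.
Total: 4273 days.

4273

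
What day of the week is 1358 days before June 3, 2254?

First find the weekday of Jun 3, 2254. Doomsday rule: the anchor day for the 2200s is Friday. For year 54: 54÷12 = 4 r 6, and 6÷4 = 1, so 4+6+1 = 11.
Friday + 11 ≡ Tuesday — that's 2254's doomsday.
In June the doomsday date is Jun 6.
Jun 3 is 3 days before Jun 6; 3 mod 7 = 3, so Tuesday − 3 = Saturday.
1358 mod 7 = 0, so 1358 days before a Saturday is Saturday − 0 = Saturday.

Saturday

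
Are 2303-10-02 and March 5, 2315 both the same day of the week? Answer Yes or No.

From Oct 2, 2303 to Mar 5, 2315 is 4172 days.
4172 mod 7 = 0, so they are the same weekday.
(Oct 2, 2303 is a Friday; Mar 5, 2315 is a Friday.)

Yes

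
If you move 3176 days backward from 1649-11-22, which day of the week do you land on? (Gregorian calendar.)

Wednesday

First find the weekday of Nov 22, 1649. Doomsday rule: the anchor day for the 1600s is Tuesday. For year 49: 49÷12 = 4 r 1, and 1÷4 = 0, so 4+1+0 = 5.
Tuesday + 5 ≡ Sunday — that's 1649's doomsday.
In November the doomsday date is Nov 7.
Nov 22 is 15 days after Nov 7; 15 mod 7 = 1, so Sunday + 1 = Monday.
3176 mod 7 = 5, so 3176 days before a Monday is Monday − 5 = Wednesday.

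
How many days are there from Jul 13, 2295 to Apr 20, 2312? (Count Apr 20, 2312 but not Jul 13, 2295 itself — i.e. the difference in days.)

6125

Jul 13, 2295 → Jul 13, 2296: 366 days (Feb 29, 2296 is in that span).
Jul 13, 2296 → Jul 13, 2297: 365 days.
Jul 13, 2297 → Jul 13, 2298: 365 days.
Jul 13, 2298 → Jul 13, 2299: 365 days.
Jul 13, 2299 → Jul 13, 2300: 365 days.
Jul 13, 2300 → Jul 13, 2301: 365 days.
Jul 13, 2301 → Jul 13, 2302: 365 days.
Jul 13, 2302 → Jul 13, 2303: 365 days.
Jul 13, 2303 → Jul 13, 2304: 366 days (Feb 29, 2304 is in that span).
Jul 13, 2304 → Jul 13, 2305: 365 days.
Jul 13, 2305 → Jul 13, 2306: 365 days.
Jul 13, 2306 → Jul 13, 2307: 365 days.
Jul 13, 2307 → Jul 13, 2308: 366 days (Feb 29, 2308 is in that span).
Jul 13, 2308 → Jul 13, 2309: 365 days.
Jul 13, 2309 → Jul 13, 2310: 365 days.
Jul 13, 2310 → Jul 13, 2311: 365 days.
Jul 13, 2311 → Aug 13, 2311: 31 days (July has 31).
Aug 13, 2311 → Sep 13, 2311: 31 days (August has 31).
Sep 13, 2311 → Oct 13, 2311: 30 days (September has 30).
Oct 13, 2311 → Nov 13, 2311: 31 days (October has 31).
Nov 13, 2311 → Dec 13, 2311: 30 days (November has 30).
Dec 13, 2311 → Jan 13, 2312: 31 days (December has 31).
Jan 13, 2312 → Feb 13, 2312: 31 days (January has 31).
Feb 13, 2312 → Mar 13, 2312: 29 days (February has 29).
Mar 13, 2312 → Apr 13, 2312: 31 days (March has 31).
Apr 13, 2312 → Apr 20, 2312: 7 days.
Total: 6125 days.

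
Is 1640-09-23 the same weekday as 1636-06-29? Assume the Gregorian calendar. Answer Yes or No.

Yes

From Jun 29, 1636 to Sep 23, 1640 is 1547 days.
1547 mod 7 = 0, so they are the same weekday.
(Jun 29, 1636 is a Sunday; Sep 23, 1640 is a Sunday.)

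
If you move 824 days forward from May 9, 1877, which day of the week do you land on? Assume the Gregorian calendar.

Monday

First find the weekday of May 9, 1877. Doomsday rule: the anchor day for the 1800s is Friday. For year 77: 77÷12 = 6 r 5, and 5÷4 = 1, so 6+5+1 = 12.
Friday + 12 ≡ Wednesday — that's 1877's doomsday.
In May the doomsday date is May 9.
May 9 is the doomsday itself: Wednesday.
824 mod 7 = 5, so 824 days after a Wednesday is Wednesday + 5 = Monday.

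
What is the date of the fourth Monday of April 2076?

April 1, 2076 is a Wednesday.
The first Monday is therefore April 6 (5 days later).
The fourth Monday is 6 + 3×7 = April 27.

April 27, 2076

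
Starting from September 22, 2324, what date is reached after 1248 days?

February 22, 2328

+365 (one year) → Sep 22, 2325 (883 left).
+365 (one year) → Sep 22, 2326 (518 left).
+365 (one year) → Sep 22, 2327 (153 left).
Sep has 30 days: +9 → Oct 1, 2327 (144 left).
Oct has 31 days: +31 → Nov 1, 2327 (113 left).
Nov has 30 days: +30 → Dec 1, 2327 (83 left).
Dec has 31 days: +31 → Jan 1, 2328 (52 left).
Jan has 31 days: +31 → Feb 1, 2328 (21 left).
+21 → Feb 22, 2328.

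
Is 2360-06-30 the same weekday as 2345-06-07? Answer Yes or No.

Yes

From Jun 7, 2345 to Jun 30, 2360 is 5502 days.
5502 mod 7 = 0, so they are the same weekday.
(Jun 7, 2345 is a Thursday; Jun 30, 2360 is a Thursday.)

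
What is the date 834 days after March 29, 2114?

+365 (one year) → Mar 29, 2115 (469 left).
+366 (one year; includes Feb 29, 2116) → Mar 29, 2116 (103 left).
Mar has 31 days: +3 → Apr 1, 2116 (100 left).
Apr has 30 days: +30 → May 1, 2116 (70 left).
May has 31 days: +31 → Jun 1, 2116 (39 left).
Jun has 30 days: +30 → Jul 1, 2116 (9 left).
+9 → Jul 10, 2116.

July 10, 2116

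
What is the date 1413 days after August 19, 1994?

July 2, 1998

+365 (one year) → Aug 19, 1995 (1048 left).
+366 (one year; includes Feb 29, 1996) → Aug 19, 1996 (682 left).
+365 (one year) → Aug 19, 1997 (317 left).
Aug has 31 days: +13 → Sep 1, 1997 (304 left).
Sep has 30 days: +30 → Oct 1, 1997 (274 left).
Oct has 31 days: +31 → Nov 1, 1997 (243 left).
Nov has 30 days: +30 → Dec 1, 1997 (213 left).
Dec has 31 days: +31 → Jan 1, 1998 (182 left).
Jan has 31 days: +31 → Feb 1, 1998 (151 left).
Feb has 28 days: +28 → Mar 1, 1998 (123 left).
Mar has 31 days: +31 → Apr 1, 1998 (92 left).
Apr has 30 days: +30 → May 1, 1998 (62 left).
May has 31 days: +31 → Jun 1, 1998 (31 left).
Jun has 30 days: +30 → Jul 1, 1998 (1 left).
+1 → Jul 2, 1998.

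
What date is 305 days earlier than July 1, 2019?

−1 → Jun 30, 2019 (end of Jun, 30 days; 304 left).
−30 → May 31, 2019 (end of May, 31 days; 274 left).
−31 → Apr 30, 2019 (end of Apr, 30 days; 243 left).
−30 → Mar 31, 2019 (end of Mar, 31 days; 213 left).
−31 → Feb 28, 2019 (end of Feb, 28 days; 182 left).
−28 → Jan 31, 2019 (end of Jan, 31 days; 154 left).
−31 → Dec 31, 2018 (end of Dec, 31 days; 123 left).
−31 → Nov 30, 2018 (end of Nov, 30 days; 92 left).
−30 → Oct 31, 2018 (end of Oct, 31 days; 62 left).
−31 → Sep 30, 2018 (end of Sep, 30 days; 31 left).
−30 → Aug 31, 2018 (end of Aug, 31 days; 1 left).
−1 → Aug 30, 2018.

August 30, 2018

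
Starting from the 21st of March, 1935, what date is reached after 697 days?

February 15, 1937

+366 (one year; includes Feb 29, 1936) → Mar 21, 1936 (331 left).
Mar has 31 days: +11 → Apr 1, 1936 (320 left).
Apr has 30 days: +30 → May 1, 1936 (290 left).
May has 31 days: +31 → Jun 1, 1936 (259 left).
Jun has 30 days: +30 → Jul 1, 1936 (229 left).
Jul has 31 days: +31 → Aug 1, 1936 (198 left).
Aug has 31 days: +31 → Sep 1, 1936 (167 left).
Sep has 30 days: +30 → Oct 1, 1936 (137 left).
Oct has 31 days: +31 → Nov 1, 1936 (106 left).
Nov has 30 days: +30 → Dec 1, 1936 (76 left).
Dec has 31 days: +31 → Jan 1, 1937 (45 left).
Jan has 31 days: +31 → Feb 1, 1937 (14 left).
+14 → Feb 15, 1937.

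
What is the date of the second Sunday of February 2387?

February 8, 2387

February 1, 2387 is a Sunday.
The first Sunday is therefore February 1 (same day).
The second Sunday is 1 + 1×7 = February 8.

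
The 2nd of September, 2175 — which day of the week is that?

Saturday

Doomsday rule: the anchor day for the 2100s is Sunday. For year 75: 75÷12 = 6 r 3, and 3÷4 = 0, so 6+3+0 = 9.
Sunday + 9 ≡ Tuesday — that's 2175's doomsday.
In September the doomsday date is Sep 5.
Sep 2 is 3 days before Sep 5; 3 mod 7 = 3, so Tuesday − 3 = Saturday.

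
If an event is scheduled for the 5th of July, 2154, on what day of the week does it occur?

Doomsday rule: the anchor day for the 2100s is Sunday. For year 54: 54÷12 = 4 r 6, and 6÷4 = 1, so 4+6+1 = 11.
Sunday + 11 ≡ Thursday — that's 2154's doomsday.
In July the doomsday date is Jul 11.
Jul 5 is 6 days before Jul 11; 6 mod 7 = 6, so Thursday − 6 = Friday.

Friday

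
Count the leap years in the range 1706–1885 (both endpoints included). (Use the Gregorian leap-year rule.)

44

Multiples of 4 in [1706,1885]: 45.
Of those, multiples of 100: 1 (not leap unless ÷400).
Multiples of 400: 0.
Leap years = 45 − 1 + 0 = 44.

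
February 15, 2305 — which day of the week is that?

Wednesday

Doomsday rule: the anchor day for the 2300s is Wednesday. For year 05: 5÷12 = 0 r 5, and 5÷4 = 1, so 0+5+1 = 6.
Wednesday + 6 ≡ Tuesday — that's 2305's doomsday.
In February the doomsday date is Feb 28 (2305 is not a leap year).
Feb 15 is 13 days before Feb 28; 13 mod 7 = 6, so Tuesday − 6 = Wednesday.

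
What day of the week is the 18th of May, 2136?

Doomsday rule: the anchor day for the 2100s is Sunday. For year 36: 36÷12 = 3 r 0, and 0÷4 = 0, so 3+0+0 = 3.
Sunday + 3 ≡ Wednesday — that's 2136's doomsday.
In May the doomsday date is May 9.
May 18 is 9 days after May 9; 9 mod 7 = 2, so Wednesday + 2 = Friday.

Friday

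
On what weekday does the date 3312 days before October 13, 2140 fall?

First find the weekday of Oct 13, 2140. Doomsday rule: the anchor day for the 2100s is Sunday. For year 40: 40÷12 = 3 r 4, and 4÷4 = 1, so 3+4+1 = 8.
Sunday + 8 ≡ Monday — that's 2140's doomsday.
In October the doomsday date is Oct 10.
Oct 13 is 3 days after Oct 10; 3 mod 7 = 3, so Monday + 3 = Thursday.
3312 mod 7 = 1, so 3312 days before a Thursday is Thursday − 1 = Wednesday.

Wednesday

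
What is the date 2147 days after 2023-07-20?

June 5, 2029

+366 (one year; includes Feb 29, 2024) → Jul 20, 2024 (1781 left).
+365 (one year) → Jul 20, 2025 (1416 left).
+365 (one year) → Jul 20, 2026 (1051 left).
+365 (one year) → Jul 20, 2027 (686 left).
+366 (one year; includes Feb 29, 2028) → Jul 20, 2028 (320 left).
Jul has 31 days: +12 → Aug 1, 2028 (308 left).
Aug has 31 days: +31 → Sep 1, 2028 (277 left).
Sep has 30 days: +30 → Oct 1, 2028 (247 left).
Oct has 31 days: +31 → Nov 1, 2028 (216 left).
Nov has 30 days: +30 → Dec 1, 2028 (186 left).
Dec has 31 days: +31 → Jan 1, 2029 (155 left).
Jan has 31 days: +31 → Feb 1, 2029 (124 left).
Feb has 28 days: +28 → Mar 1, 2029 (96 left).
Mar has 31 days: +31 → Apr 1, 2029 (65 left).
Apr has 30 days: +30 → May 1, 2029 (35 left).
May has 31 days: +31 → Jun 1, 2029 (4 left).
+4 → Jun 5, 2029.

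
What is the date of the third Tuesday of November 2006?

November 21, 2006

November 1, 2006 is a Wednesday.
The first Tuesday is therefore November 7 (6 days later).
The third Tuesday is 7 + 2×7 = November 21.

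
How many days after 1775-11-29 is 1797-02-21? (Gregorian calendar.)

7755

Nov 29, 1775 → Nov 29, 1776: 366 days (Feb 29, 1776 is in that span).
Nov 29, 1776 → Nov 29, 1777: 365 days.
Nov 29, 1777 → Nov 29, 1778: 365 days.
Nov 29, 1778 → Nov 29, 1779: 365 days.
Nov 29, 1779 → Nov 29, 1780: 366 days (Feb 29, 1780 is in that span).
Nov 29, 1780 → Nov 29, 1781: 365 days.
Nov 29, 1781 → Nov 29, 1782: 365 days.
Nov 29, 1782 → Nov 29, 1783: 365 days.
Nov 29, 1783 → Nov 29, 1784: 366 days (Feb 29, 1784 is in that span).
Nov 29, 1784 → Nov 29, 1785: 365 days.
Nov 29, 1785 → Nov 29, 1786: 365 days.
Nov 29, 1786 → Nov 29, 1787: 365 days.
Nov 29, 1787 → Nov 29, 1788: 366 days (Feb 29, 1788 is in that span).
Nov 29, 1788 → Nov 29, 1789: 365 days.
Nov 29, 1789 → Nov 29, 1790: 365 days.
Nov 29, 1790 → Nov 29, 1791: 365 days.
Nov 29, 1791 → Nov 29, 1792: 366 days (Feb 29, 1792 is in that span).
Nov 29, 1792 → Nov 29, 1793: 365 days.
Nov 29, 1793 → Nov 29, 1794: 365 days.
Nov 29, 1794 → Nov 29, 1795: 365 days.
Nov 29, 1795 → Nov 29, 1796: 366 days (Feb 29, 1796 is in that span).
Nov 29, 1796 → Dec 29, 1796: 30 days (November has 30).
Dec 29, 1796 → Jan 29, 1797: 31 days (December has 31).
Jan 29, 1797 → Feb 21, 1797: 23 days.
Total: 7755 days.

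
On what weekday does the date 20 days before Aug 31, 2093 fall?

Tuesday

First find the weekday of Aug 31, 2093. Doomsday rule: the anchor day for the 2000s is Tuesday. For year 93: 93÷12 = 7 r 9, and 9÷4 = 2, so 7+9+2 = 18.
Tuesday + 18 ≡ Saturday — that's 2093's doomsday.
In August the doomsday date is Aug 8.
Aug 31 is 23 days after Aug 8; 23 mod 7 = 2, so Saturday + 2 = Monday.
20 mod 7 = 6, so 20 days before a Monday is Monday − 6 = Tuesday.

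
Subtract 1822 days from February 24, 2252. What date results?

−365 (one year) → Feb 24, 2251 (1457 left).
−365 (one year) → Feb 24, 2250 (1092 left).
−365 (one year) → Feb 24, 2249 (727 left).
−366 (one year; includes Feb 29, 2248) → Feb 24, 2248 (361 left).
−24 → Jan 31, 2248 (end of Jan, 31 days; 337 left).
−31 → Dec 31, 2247 (end of Dec, 31 days; 306 left).
−31 → Nov 30, 2247 (end of Nov, 30 days; 275 left).
−30 → Oct 31, 2247 (end of Oct, 31 days; 245 left).
−31 → Sep 30, 2247 (end of Sep, 30 days; 214 left).
−30 → Aug 31, 2247 (end of Aug, 31 days; 184 left).
−31 → Jul 31, 2247 (end of Jul, 31 days; 153 left).
−31 → Jun 30, 2247 (end of Jun, 30 days; 122 left).
−30 → May 31, 2247 (end of May, 31 days; 92 left).
−31 → Apr 30, 2247 (end of Apr, 30 days; 61 left).
−30 → Mar 31, 2247 (end of Mar, 31 days; 31 left).
−31 → Feb 28, 2247 (end of Feb, 28 days; 0 left).

February 28, 2247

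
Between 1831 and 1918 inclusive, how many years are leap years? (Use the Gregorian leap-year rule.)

Multiples of 4 in [1831,1918]: 22.
Of those, multiples of 100: 1 (not leap unless ÷400).
Multiples of 400: 0.
Leap years = 22 − 1 + 0 = 21.

21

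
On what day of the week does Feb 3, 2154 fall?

Sunday

Doomsday rule: the anchor day for the 2100s is Sunday. For year 54: 54÷12 = 4 r 6, and 6÷4 = 1, so 4+6+1 = 11.
Sunday + 11 ≡ Thursday — that's 2154's doomsday.
In February the doomsday date is Feb 28 (2154 is not a leap year).
Feb 3 is 25 days before Feb 28; 25 mod 7 = 4, so Thursday − 4 = Sunday.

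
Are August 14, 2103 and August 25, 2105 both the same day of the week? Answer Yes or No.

Yes

From Aug 14, 2103 to Aug 25, 2105 is 742 days.
742 mod 7 = 0, so they are the same weekday.
(Aug 14, 2103 is a Tuesday; Aug 25, 2105 is a Tuesday.)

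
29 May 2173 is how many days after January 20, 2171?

860

Jan 20, 2171 → Jan 20, 2172: 365 days.
Jan 20, 2172 → Jan 20, 2173: 366 days (Feb 29, 2172 is in that span).
Jan 20, 2173 → Feb 20, 2173: 31 days (January has 31).
Feb 20, 2173 → Mar 20, 2173: 28 days (February has 28).
Mar 20, 2173 → Apr 20, 2173: 31 days (March has 31).
Apr 20, 2173 → May 20, 2173: 30 days (April has 30).
May 20, 2173 → May 29, 2173: 9 days.
Total: 860 days.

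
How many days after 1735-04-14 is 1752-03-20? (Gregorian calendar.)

6185

Apr 14, 1735 → Apr 14, 1736: 366 days (Feb 29, 1736 is in that span).
Apr 14, 1736 → Apr 14, 1737: 365 days.
Apr 14, 1737 → Apr 14, 1738: 365 days.
Apr 14, 1738 → Apr 14, 1739: 365 days.
Apr 14, 1739 → Apr 14, 1740: 366 days (Feb 29, 1740 is in that span).
Apr 14, 1740 → Apr 14, 1741: 365 days.
Apr 14, 1741 → Apr 14, 1742: 365 days.
Apr 14, 1742 → Apr 14, 1743: 365 days.
Apr 14, 1743 → Apr 14, 1744: 366 days (Feb 29, 1744 is in that span).
Apr 14, 1744 → Apr 14, 1745: 365 days.
Apr 14, 1745 → Apr 14, 1746: 365 days.
Apr 14, 1746 → Apr 14, 1747: 365 days.
Apr 14, 1747 → Apr 14, 1748: 366 days (Feb 29, 1748 is in that span).
Apr 14, 1748 → Apr 14, 1749: 365 days.
Apr 14, 1749 → Apr 14, 1750: 365 days.
Apr 14, 1750 → Apr 14, 1751: 365 days.
Apr 14, 1751 → May 14, 1751: 30 days (April has 30).
May 14, 1751 → Jun 14, 1751: 31 days (May has 31).
Jun 14, 1751 → Jul 14, 1751: 30 days (June has 30).
Jul 14, 1751 → Aug 14, 1751: 31 days (July has 31).
Aug 14, 1751 → Sep 14, 1751: 31 days (August has 31).
Sep 14, 1751 → Oct 14, 1751: 30 days (September has 30).
Oct 14, 1751 → Nov 14, 1751: 31 days (October has 31).
Nov 14, 1751 → Dec 14, 1751: 30 days (November has 30).
Dec 14, 1751 → Jan 14, 1752: 31 days (December has 31).
Jan 14, 1752 → Feb 14, 1752: 31 days (January has 31).
Feb 14, 1752 → Mar 14, 1752: 29 days (February has 29).
Mar 14, 1752 → Mar 20, 1752: 6 days.
Total: 6185 days.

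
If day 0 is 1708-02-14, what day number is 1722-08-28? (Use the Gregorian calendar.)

Feb 14, 1708 → Feb 14, 1709: 366 days (Feb 29, 1708 is in that span).
Feb 14, 1709 → Feb 14, 1710: 365 days.
Feb 14, 1710 → Feb 14, 1711: 365 days.
Feb 14, 1711 → Feb 14, 1712: 365 days.
Feb 14, 1712 → Feb 14, 1713: 366 days (Feb 29, 1712 is in that span).
Feb 14, 1713 → Feb 14, 1714: 365 days.
Feb 14, 1714 → Feb 14, 1715: 365 days.
Feb 14, 1715 → Feb 14, 1716: 365 days.
Feb 14, 1716 → Feb 14, 1717: 366 days (Feb 29, 1716 is in that span).
Feb 14, 1717 → Feb 14, 1718: 365 days.
Feb 14, 1718 → Feb 14, 1719: 365 days.
Feb 14, 1719 → Feb 14, 1720: 365 days.
Feb 14, 1720 → Feb 14, 1721: 366 days (Feb 29, 1720 is in that span).
Feb 14, 1721 → Feb 14, 1722: 365 days.
Feb 14, 1722 → Mar 14, 1722: 28 days (February has 28).
Mar 14, 1722 → Apr 14, 1722: 31 days (March has 31).
Apr 14, 1722 → May 14, 1722: 30 days (April has 30).
May 14, 1722 → Jun 14, 1722: 31 days (May has 31).
Jun 14, 1722 → Jul 14, 1722: 30 days (June has 30).
Jul 14, 1722 → Aug 14, 1722: 31 days (July has 31).
Aug 14, 1722 → Aug 28, 1722: 14 days.
Total: 5309 days.

5309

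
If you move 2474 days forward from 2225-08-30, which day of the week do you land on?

Aug 30, 2225 is a Tuesday.
2474 mod 7 = 3, so 2474 days after a Tuesday is Tuesday + 3 = Friday.

Friday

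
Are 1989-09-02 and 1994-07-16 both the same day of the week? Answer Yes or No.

Yes

From Sep 2, 1989 to Jul 16, 1994 is 1778 days.
1778 mod 7 = 0, so they are the same weekday.
(Sep 2, 1989 is a Saturday; Jul 16, 1994 is a Saturday.)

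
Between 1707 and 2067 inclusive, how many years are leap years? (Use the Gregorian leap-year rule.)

88

Multiples of 4 in [1707,2067]: 90.
Of those, multiples of 100: 3 (not leap unless ÷400).
Multiples of 400: 1.
Leap years = 90 − 3 + 1 = 88.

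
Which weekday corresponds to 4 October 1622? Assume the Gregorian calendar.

Tuesday

Doomsday rule: the anchor day for the 1600s is Tuesday. For year 22: 22÷12 = 1 r 10, and 10÷4 = 2, so 1+10+2 = 13.
Tuesday + 13 ≡ Monday — that's 1622's doomsday.
In October the doomsday date is Oct 10.
Oct 4 is 6 days before Oct 10; 6 mod 7 = 6, so Monday − 6 = Tuesday.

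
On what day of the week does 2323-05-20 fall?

Sunday

Doomsday rule: the anchor day for the 2300s is Wednesday. For year 23: 23÷12 = 1 r 11, and 11÷4 = 2, so 1+11+2 = 14.
Wednesday + 14 ≡ Wednesday — that's 2323's doomsday.
In May the doomsday date is May 9.
May 20 is 11 days after May 9; 11 mod 7 = 4, so Wednesday + 4 = Sunday.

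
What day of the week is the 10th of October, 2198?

Doomsday rule: the anchor day for the 2100s is Sunday. For year 98: 98÷12 = 8 r 2, and 2÷4 = 0, so 8+2+0 = 10.
Sunday + 10 ≡ Wednesday — that's 2198's doomsday.
In October the doomsday date is Oct 10.
Oct 10 is the doomsday itself: Wednesday.

Wednesday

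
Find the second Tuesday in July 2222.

July 9, 2222

July 1, 2222 is a Monday.
The first Tuesday is therefore July 2 (1 days later).
The second Tuesday is 2 + 1×7 = July 9.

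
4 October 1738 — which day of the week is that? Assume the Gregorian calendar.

Saturday

Doomsday rule: the anchor day for the 1700s is Sunday. For year 38: 38÷12 = 3 r 2, and 2÷4 = 0, so 3+2+0 = 5.
Sunday + 5 ≡ Friday — that's 1738's doomsday.
In October the doomsday date is Oct 10.
Oct 4 is 6 days before Oct 10; 6 mod 7 = 6, so Friday − 6 = Saturday.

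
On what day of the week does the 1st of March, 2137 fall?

Friday

Doomsday rule: the anchor day for the 2100s is Sunday. For year 37: 37÷12 = 3 r 1, and 1÷4 = 0, so 3+1+0 = 4.
Sunday + 4 ≡ Thursday — that's 2137's doomsday.
In March the doomsday date is Mar 14.
Mar 1 is 13 days before Mar 14; 13 mod 7 = 6, so Thursday − 6 = Friday.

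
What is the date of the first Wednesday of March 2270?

March 2, 2270

March 1, 2270 is a Tuesday.
The first Wednesday is therefore March 2 (1 days later).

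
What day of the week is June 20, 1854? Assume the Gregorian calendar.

Tuesday

Doomsday rule: the anchor day for the 1800s is Friday. For year 54: 54÷12 = 4 r 6, and 6÷4 = 1, so 4+6+1 = 11.
Friday + 11 ≡ Tuesday — that's 1854's doomsday.
In June the doomsday date is Jun 6.
Jun 20 is 14 days after Jun 6; 14 mod 7 = 0, so Tuesday + 0 = Tuesday.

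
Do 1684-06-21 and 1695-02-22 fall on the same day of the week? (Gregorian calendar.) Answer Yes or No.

No

From Jun 21, 1684 to Feb 22, 1695 is 3898 days.
3898 mod 7 = 6, so they are different weekdays.
(Jun 21, 1684 is a Wednesday; Feb 22, 1695 is a Tuesday.)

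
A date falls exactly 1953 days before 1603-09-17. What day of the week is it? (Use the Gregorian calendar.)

First find the weekday of Sep 17, 1603. Doomsday rule: the anchor day for the 1600s is Tuesday. For year 03: 3÷12 = 0 r 3, and 3÷4 = 0, so 0+3+0 = 3.
Tuesday + 3 ≡ Friday — that's 1603's doomsday.
In September the doomsday date is Sep 5.
Sep 17 is 12 days after Sep 5; 12 mod 7 = 5, so Friday + 5 = Wednesday.
1953 mod 7 = 0, so 1953 days before a Wednesday is Wednesday − 0 = Wednesday.

Wednesday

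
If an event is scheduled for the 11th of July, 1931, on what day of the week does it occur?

Saturday

Doomsday rule: the anchor day for the 1900s is Wednesday. For year 31: 31÷12 = 2 r 7, and 7÷4 = 1, so 2+7+1 = 10.
Wednesday + 10 ≡ Saturday — that's 1931's doomsday.
In July the doomsday date is Jul 11.
Jul 11 is the doomsday itself: Saturday.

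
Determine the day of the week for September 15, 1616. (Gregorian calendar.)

Doomsday rule: the anchor day for the 1600s is Tuesday. For year 16: 16÷12 = 1 r 4, and 4÷4 = 1, so 1+4+1 = 6.
Tuesday + 6 ≡ Monday — that's 1616's doomsday.
In September the doomsday date is Sep 5.
Sep 15 is 10 days after Sep 5; 10 mod 7 = 3, so Monday + 3 = Thursday.

Thursday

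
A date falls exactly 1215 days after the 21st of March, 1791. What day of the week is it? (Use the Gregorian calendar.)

Friday

First find the weekday of Mar 21, 1791. Doomsday rule: the anchor day for the 1700s is Sunday. For year 91: 91÷12 = 7 r 7, and 7÷4 = 1, so 7+7+1 = 15.
Sunday + 15 ≡ Monday — that's 1791's doomsday.
In March the doomsday date is Mar 14.
Mar 21 is 7 days after Mar 14; 7 mod 7 = 0, so Monday + 0 = Monday.
1215 mod 7 = 4, so 1215 days after a Monday is Monday + 4 = Friday.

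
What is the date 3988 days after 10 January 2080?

December 11, 2090

+366 (one year; includes Feb 29, 2080) → Jan 10, 2081 (3622 left).
+365 (one year) → Jan 10, 2082 (3257 left).
+365 (one year) → Jan 10, 2083 (2892 left).
+365 (one year) → Jan 10, 2084 (2527 left).
+366 (one year; includes Feb 29, 2084) → Jan 10, 2085 (2161 left).
+365 (one year) → Jan 10, 2086 (1796 left).
+365 (one year) → Jan 10, 2087 (1431 left).
+365 (one year) → Jan 10, 2088 (1066 left).
+366 (one year; includes Feb 29, 2088) → Jan 10, 2089 (700 left).
+365 (one year) → Jan 10, 2090 (335 left).
Jan has 31 days: +22 → Feb 1, 2090 (313 left).
Feb has 28 days: +28 → Mar 1, 2090 (285 left).
Mar has 31 days: +31 → Apr 1, 2090 (254 left).
Apr has 30 days: +30 → May 1, 2090 (224 left).
May has 31 days: +31 → Jun 1, 2090 (193 left).
Jun has 30 days: +30 → Jul 1, 2090 (163 left).
Jul has 31 days: +31 → Aug 1, 2090 (132 left).
Aug has 31 days: +31 → Sep 1, 2090 (101 left).
Sep has 30 days: +30 → Oct 1, 2090 (71 left).
Oct has 31 days: +31 → Nov 1, 2090 (40 left).
Nov has 30 days: +30 → Dec 1, 2090 (10 left).
+10 → Dec 11, 2090.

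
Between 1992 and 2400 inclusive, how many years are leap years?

100

Multiples of 4 in [1992,2400]: 103.
Of those, multiples of 100: 5 (not leap unless ÷400).
Multiples of 400: 2.
Leap years = 103 − 5 + 2 = 100.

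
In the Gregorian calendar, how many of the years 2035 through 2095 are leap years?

15

Multiples of 4 in [2035,2095]: 15.
Of those, multiples of 100: 0 (not leap unless ÷400).
Multiples of 400: 0.
Leap years = 15 − 0 + 0 = 15.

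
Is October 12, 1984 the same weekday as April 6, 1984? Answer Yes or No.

Yes

From Apr 6, 1984 to Oct 12, 1984 is 189 days.
189 mod 7 = 0, so they are the same weekday.
(Apr 6, 1984 is a Friday; Oct 12, 1984 is a Friday.)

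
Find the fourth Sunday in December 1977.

December 1, 1977 is a Thursday.
The first Sunday is therefore December 4 (3 days later).
The fourth Sunday is 4 + 3×7 = December 25.

December 25, 1977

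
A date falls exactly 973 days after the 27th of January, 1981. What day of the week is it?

Jan 27, 1981 is a Tuesday.
973 mod 7 = 0, so 973 days after a Tuesday is Tuesday + 0 = Tuesday.

Tuesday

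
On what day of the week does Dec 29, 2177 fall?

Doomsday rule: the anchor day for the 2100s is Sunday. For year 77: 77÷12 = 6 r 5, and 5÷4 = 1, so 6+5+1 = 12.
Sunday + 12 ≡ Friday — that's 2177's doomsday.
In December the doomsday date is Dec 12.
Dec 29 is 17 days after Dec 12; 17 mod 7 = 3, so Friday + 3 = Monday.

Monday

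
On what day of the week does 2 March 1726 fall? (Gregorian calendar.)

Doomsday rule: the anchor day for the 1700s is Sunday. For year 26: 26÷12 = 2 r 2, and 2÷4 = 0, so 2+2+0 = 4.
Sunday + 4 ≡ Thursday — that's 1726's doomsday.
In March the doomsday date is Mar 14.
Mar 2 is 12 days before Mar 14; 12 mod 7 = 5, so Thursday − 5 = Saturday.

Saturday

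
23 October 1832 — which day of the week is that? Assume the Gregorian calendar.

Tuesday

Doomsday rule: the anchor day for the 1800s is Friday. For year 32: 32÷12 = 2 r 8, and 8÷4 = 2, so 2+8+2 = 12.
Friday + 12 ≡ Wednesday — that's 1832's doomsday.
In October the doomsday date is Oct 10.
Oct 23 is 13 days after Oct 10; 13 mod 7 = 6, so Wednesday + 6 = Tuesday.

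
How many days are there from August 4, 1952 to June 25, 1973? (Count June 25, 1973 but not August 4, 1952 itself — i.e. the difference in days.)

Aug 4, 1952 → Aug 4, 1953: 365 days.
Aug 4, 1953 → Aug 4, 1954: 365 days.
Aug 4, 1954 → Aug 4, 1955: 365 days.
Aug 4, 1955 → Aug 4, 1956: 366 days (Feb 29, 1956 is in that span).
Aug 4, 1956 → Aug 4, 1957: 365 days.
Aug 4, 1957 → Aug 4, 1958: 365 days.
Aug 4, 1958 → Aug 4, 1959: 365 days.
Aug 4, 1959 → Aug 4, 1960: 366 days (Feb 29, 1960 is in that span).
Aug 4, 1960 → Aug 4, 1961: 365 days.
Aug 4, 1961 → Aug 4, 1962: 365 days.
Aug 4, 1962 → Aug 4, 1963: 365 days.
Aug 4, 1963 → Aug 4, 1964: 366 days (Feb 29, 1964 is in that span).
Aug 4, 1964 → Aug 4, 1965: 365 days.
Aug 4, 1965 → Aug 4, 1966: 365 days.
Aug 4, 1966 → Aug 4, 1967: 365 days.
Aug 4, 1967 → Aug 4, 1968: 366 days (Feb 29, 1968 is in that span).
Aug 4, 1968 → Aug 4, 1969: 365 days.
Aug 4, 1969 → Aug 4, 1970: 365 days.
Aug 4, 1970 → Aug 4, 1971: 365 days.
Aug 4, 1971 → Aug 4, 1972: 366 days (Feb 29, 1972 is in that span).
Aug 4, 1972 → Sep 4, 1972: 31 days (August has 31).
Sep 4, 1972 → Oct 4, 1972: 30 days (September has 30).
Oct 4, 1972 → Nov 4, 1972: 31 days (October has 31).
Nov 4, 1972 → Dec 4, 1972: 30 days (November has 30).
Dec 4, 1972 → Jan 4, 1973: 31 days (December has 31).
Jan 4, 1973 → Feb 4, 1973: 31 days (January has 31).
Feb 4, 1973 → Mar 4, 1973: 28 days (February has 28).
Mar 4, 1973 → Apr 4, 1973: 31 days (March has 31).
Apr 4, 1973 → May 4, 1973: 30 days (April has 30).
May 4, 1973 → Jun 4, 1973: 31 days (May has 31).
Jun 4, 1973 → Jun 25, 1973: 21 days.
Total: 7630 days.

7630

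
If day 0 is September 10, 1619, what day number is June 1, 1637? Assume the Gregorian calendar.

6474

Sep 10, 1619 → Sep 10, 1620: 366 days (Feb 29, 1620 is in that span).
Sep 10, 1620 → Sep 10, 1621: 365 days.
Sep 10, 1621 → Sep 10, 1622: 365 days.
Sep 10, 1622 → Sep 10, 1623: 365 days.
Sep 10, 1623 → Sep 10, 1624: 366 days (Feb 29, 1624 is in that span).
Sep 10, 1624 → Sep 10, 1625: 365 days.
Sep 10, 1625 → Sep 10, 1626: 365 days.
Sep 10, 1626 → Sep 10, 1627: 365 days.
Sep 10, 1627 → Sep 10, 1628: 366 days (Feb 29, 1628 is in that span).
Sep 10, 1628 → Sep 10, 1629: 365 days.
Sep 10, 1629 → Sep 10, 1630: 365 days.
Sep 10, 1630 → Sep 10, 1631: 365 days.
Sep 10, 1631 → Sep 10, 1632: 366 days (Feb 29, 1632 is in that span).
Sep 10, 1632 → Sep 10, 1633: 365 days.
Sep 10, 1633 → Sep 10, 1634: 365 days.
Sep 10, 1634 → Sep 10, 1635: 365 days.
Sep 10, 1635 → Sep 10, 1636: 366 days (Feb 29, 1636 is in that span).
Sep 10, 1636 → Oct 10, 1636: 30 days (September has 30).
Oct 10, 1636 → Nov 10, 1636: 31 days (October has 31).
Nov 10, 1636 → Dec 10, 1636: 30 days (November has 30).
Dec 10, 1636 → Jan 10, 1637: 31 days (December has 31).
Jan 10, 1637 → Feb 10, 1637: 31 days (January has 31).
Feb 10, 1637 → Mar 10, 1637: 28 days (February has 28).
Mar 10, 1637 → Apr 10, 1637: 31 days (March has 31).
Apr 10, 1637 → May 10, 1637: 30 days (April has 30).
May 10, 1637 → Jun 1, 1637: 22 days.
Total: 6474 days.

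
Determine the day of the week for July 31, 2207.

Friday

January 1, 2207 is a Thursday.
Jan 1, 2207 → Feb 1, 2207: 31 days (January has 31).
Feb 1, 2207 → Mar 1, 2207: 28 days (February has 28).
Mar 1, 2207 → Apr 1, 2207: 31 days (March has 31).
Apr 1, 2207 → May 1, 2207: 30 days (April has 30).
May 1, 2207 → Jun 1, 2207: 31 days (May has 31).
Jun 1, 2207 → Jul 1, 2207: 30 days (June has 30).
Jul 1, 2207 → Jul 31, 2207: 30 days.
Total: 211 days.
211 mod 7 = 1, so Thursday + 1 = Friday.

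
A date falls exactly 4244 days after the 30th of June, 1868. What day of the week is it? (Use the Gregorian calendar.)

Jun 30, 1868 is a Tuesday.
4244 mod 7 = 2, so 4244 days after a Tuesday is Tuesday + 2 = Thursday.

Thursday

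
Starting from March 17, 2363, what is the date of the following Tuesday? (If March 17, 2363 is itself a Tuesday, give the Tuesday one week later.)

March 19, 2363

Mar 17, 2363 is a Sunday.
From Sunday to the next Tuesday is 2 days.
Mar 17, 2363 + 2 = Mar 19, 2363.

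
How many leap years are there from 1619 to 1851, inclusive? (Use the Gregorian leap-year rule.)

56

Multiples of 4 in [1619,1851]: 58.
Of those, multiples of 100: 2 (not leap unless ÷400).
Multiples of 400: 0.
Leap years = 58 − 2 + 0 = 56.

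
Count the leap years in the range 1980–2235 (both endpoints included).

62

Multiples of 4 in [1980,2235]: 64.
Of those, multiples of 100: 3 (not leap unless ÷400).
Multiples of 400: 1.
Leap years = 64 − 3 + 1 = 62.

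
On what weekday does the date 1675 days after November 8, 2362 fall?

First find the weekday of Nov 8, 2362. Doomsday rule: the anchor day for the 2300s is Wednesday. For year 62: 62÷12 = 5 r 2, and 2÷4 = 0, so 5+2+0 = 7.
Wednesday + 7 ≡ Wednesday — that's 2362's doomsday.
In November the doomsday date is Nov 7.
Nov 8 is 1 day after Nov 7; 1 mod 7 = 1, so Wednesday + 1 = Thursday.
1675 mod 7 = 2, so 1675 days after a Thursday is Thursday + 2 = Saturday.

Saturday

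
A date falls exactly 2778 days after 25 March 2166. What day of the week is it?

First find the weekday of Mar 25, 2166. Doomsday rule: the anchor day for the 2100s is Sunday. For year 66: 66÷12 = 5 r 6, and 6÷4 = 1, so 5+6+1 = 12.
Sunday + 12 ≡ Friday — that's 2166's doomsday.
In March the doomsday date is Mar 14.
Mar 25 is 11 days after Mar 14; 11 mod 7 = 4, so Friday + 4 = Tuesday.
2778 mod 7 = 6, so 2778 days after a Tuesday is Tuesday + 6 = Monday.

Monday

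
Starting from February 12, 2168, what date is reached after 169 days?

Feb has 29 days: +18 → Mar 1, 2168 (151 left).
Mar has 31 days: +31 → Apr 1, 2168 (120 left).
Apr has 30 days: +30 → May 1, 2168 (90 left).
May has 31 days: +31 → Jun 1, 2168 (59 left).
Jun has 30 days: +30 → Jul 1, 2168 (29 left).
+29 → Jul 30, 2168.

July 30, 2168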